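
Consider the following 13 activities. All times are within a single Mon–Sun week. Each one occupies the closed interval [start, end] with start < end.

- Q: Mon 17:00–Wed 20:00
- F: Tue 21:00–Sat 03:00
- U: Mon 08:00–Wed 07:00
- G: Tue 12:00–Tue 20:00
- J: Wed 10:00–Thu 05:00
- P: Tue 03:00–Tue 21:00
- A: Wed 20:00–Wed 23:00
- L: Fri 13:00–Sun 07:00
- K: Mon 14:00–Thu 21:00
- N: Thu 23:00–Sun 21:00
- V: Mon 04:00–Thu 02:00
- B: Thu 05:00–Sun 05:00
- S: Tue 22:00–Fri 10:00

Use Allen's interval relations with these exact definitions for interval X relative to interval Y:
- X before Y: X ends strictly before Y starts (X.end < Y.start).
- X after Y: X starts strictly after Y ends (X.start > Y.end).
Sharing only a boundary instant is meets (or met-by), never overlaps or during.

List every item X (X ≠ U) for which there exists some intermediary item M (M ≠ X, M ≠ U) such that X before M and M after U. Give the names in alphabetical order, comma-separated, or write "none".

Target U = [Mon 08:00, Wed 07:00].
Intermediaries M with M after U: A, B, J, L, N.
Via A — items with X before A: G, P.
Via B — items with X before B: A, G, P, Q, V.
Via J — items with X before J: G, P.
Via L — items with X before L: A, G, J, K, P, Q, S, V.
Via N — items with X before N: A, G, J, K, P, Q, V.
Union: A, G, J, K, P, Q, S, V.

A, G, J, K, P, Q, S, V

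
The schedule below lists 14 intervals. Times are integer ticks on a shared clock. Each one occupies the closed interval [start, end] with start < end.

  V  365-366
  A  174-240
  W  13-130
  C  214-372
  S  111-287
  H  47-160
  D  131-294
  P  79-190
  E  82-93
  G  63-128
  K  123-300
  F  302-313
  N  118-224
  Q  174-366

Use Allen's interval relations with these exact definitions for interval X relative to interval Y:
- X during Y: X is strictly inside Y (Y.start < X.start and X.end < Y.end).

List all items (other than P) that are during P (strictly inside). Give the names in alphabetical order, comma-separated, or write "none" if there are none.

Target P = [79, 190].
A [174, 240] → overlapped-by → no.
C [214, 372] → after → no.
D [131, 294] → overlapped-by → no.
E [82, 93] → during → yes.
F [302, 313] → after → no.
G [63, 128] → overlaps → no.
H [47, 160] → overlaps → no.
K [123, 300] → overlapped-by → no.
N [118, 224] → overlapped-by → no.
Q [174, 366] → overlapped-by → no.
S [111, 287] → overlapped-by → no.
V [365, 366] → after → no.
W [13, 130] → overlaps → no.
Result: E.

E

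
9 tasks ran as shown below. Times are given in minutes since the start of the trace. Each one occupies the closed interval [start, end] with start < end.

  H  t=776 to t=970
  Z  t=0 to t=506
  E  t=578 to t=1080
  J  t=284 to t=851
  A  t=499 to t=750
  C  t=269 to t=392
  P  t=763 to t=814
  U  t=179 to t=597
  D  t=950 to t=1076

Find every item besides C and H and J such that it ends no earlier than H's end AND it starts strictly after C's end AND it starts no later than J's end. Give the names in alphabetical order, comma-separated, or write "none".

E

Conditions: its end is no earlier than H's end (X.end >= t=970) AND its start is strictly after C's end (X.start > t=392) AND its start is no later than J's end (X.start <= t=851).
A: end t=750 >= t=970? ✗; start t=499 > t=392? ✓; start t=499 <= t=851? ✓ → no.
D: end t=1076 >= t=970? ✓; start t=950 > t=392? ✓; start t=950 <= t=851? ✗ → no.
E: end t=1080 >= t=970? ✓; start t=578 > t=392? ✓; start t=578 <= t=851? ✓ → yes.
P: end t=814 >= t=970? ✗; start t=763 > t=392? ✓; start t=763 <= t=851? ✓ → no.
U: end t=597 >= t=970? ✗; start t=179 > t=392? ✗; start t=179 <= t=851? ✓ → no.
Z: end t=506 >= t=970? ✗; start t=0 > t=392? ✗; start t=0 <= t=851? ✓ → no.
Result: E.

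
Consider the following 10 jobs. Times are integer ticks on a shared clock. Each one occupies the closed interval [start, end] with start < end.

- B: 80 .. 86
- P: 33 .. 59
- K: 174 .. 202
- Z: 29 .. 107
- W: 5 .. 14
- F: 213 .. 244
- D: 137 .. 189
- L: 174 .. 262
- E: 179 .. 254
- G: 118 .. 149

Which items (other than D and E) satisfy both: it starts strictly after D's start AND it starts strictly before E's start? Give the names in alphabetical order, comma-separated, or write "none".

Conditions: its start is strictly after D's start (X.start > 137) AND its start is strictly before E's start (X.start < 179).
B: start 80 > 137? ✗; start 80 < 179? ✓ → no.
F: start 213 > 137? ✓; start 213 < 179? ✗ → no.
G: start 118 > 137? ✗; start 118 < 179? ✓ → no.
K: start 174 > 137? ✓; start 174 < 179? ✓ → yes.
L: start 174 > 137? ✓; start 174 < 179? ✓ → yes.
P: start 33 > 137? ✗; start 33 < 179? ✓ → no.
W: start 5 > 137? ✗; start 5 < 179? ✓ → no.
Z: start 29 > 137? ✗; start 29 < 179? ✓ → no.
Result: K, L.

K, L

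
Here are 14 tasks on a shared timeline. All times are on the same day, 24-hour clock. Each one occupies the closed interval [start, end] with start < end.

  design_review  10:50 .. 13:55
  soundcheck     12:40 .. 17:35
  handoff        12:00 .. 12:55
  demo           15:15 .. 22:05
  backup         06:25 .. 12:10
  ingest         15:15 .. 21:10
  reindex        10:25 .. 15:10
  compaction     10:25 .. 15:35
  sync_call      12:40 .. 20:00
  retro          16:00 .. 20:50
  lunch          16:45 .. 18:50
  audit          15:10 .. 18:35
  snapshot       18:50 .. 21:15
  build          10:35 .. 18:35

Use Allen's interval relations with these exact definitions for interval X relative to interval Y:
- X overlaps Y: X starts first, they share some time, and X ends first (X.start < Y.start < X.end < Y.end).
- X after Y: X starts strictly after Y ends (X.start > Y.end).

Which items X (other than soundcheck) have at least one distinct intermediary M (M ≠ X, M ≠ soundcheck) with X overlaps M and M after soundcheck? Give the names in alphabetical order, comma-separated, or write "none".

ingest, retro, sync_call

Target soundcheck = [12:40, 17:35].
Intermediaries M with M after soundcheck: snapshot.
Via snapshot — items with X overlaps snapshot: ingest, retro, sync_call.
Union: ingest, retro, sync_call.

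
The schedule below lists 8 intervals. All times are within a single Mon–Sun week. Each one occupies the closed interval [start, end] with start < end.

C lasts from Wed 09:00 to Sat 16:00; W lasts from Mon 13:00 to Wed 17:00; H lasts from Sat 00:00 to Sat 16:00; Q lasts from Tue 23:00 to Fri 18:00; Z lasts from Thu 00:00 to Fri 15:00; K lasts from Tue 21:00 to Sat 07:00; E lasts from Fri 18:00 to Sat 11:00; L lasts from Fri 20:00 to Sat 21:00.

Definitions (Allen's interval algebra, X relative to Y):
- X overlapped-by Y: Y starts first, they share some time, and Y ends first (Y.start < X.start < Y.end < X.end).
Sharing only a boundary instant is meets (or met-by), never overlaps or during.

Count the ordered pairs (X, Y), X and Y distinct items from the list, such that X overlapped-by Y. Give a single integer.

11

Checking all 56 ordered pairs for relation 'overlapped-by'; matching pairs in alphabetical order:
(C, K): C overlapped-by K ✓
(C, Q): C overlapped-by Q ✓
(C, W): C overlapped-by W ✓
(E, K): E overlapped-by K ✓
(H, E): H overlapped-by E ✓
(H, K): H overlapped-by K ✓
(K, W): K overlapped-by W ✓
(L, C): L overlapped-by C ✓
(L, E): L overlapped-by E ✓
(L, K): L overlapped-by K ✓
(Q, W): Q overlapped-by W ✓
Count: 11.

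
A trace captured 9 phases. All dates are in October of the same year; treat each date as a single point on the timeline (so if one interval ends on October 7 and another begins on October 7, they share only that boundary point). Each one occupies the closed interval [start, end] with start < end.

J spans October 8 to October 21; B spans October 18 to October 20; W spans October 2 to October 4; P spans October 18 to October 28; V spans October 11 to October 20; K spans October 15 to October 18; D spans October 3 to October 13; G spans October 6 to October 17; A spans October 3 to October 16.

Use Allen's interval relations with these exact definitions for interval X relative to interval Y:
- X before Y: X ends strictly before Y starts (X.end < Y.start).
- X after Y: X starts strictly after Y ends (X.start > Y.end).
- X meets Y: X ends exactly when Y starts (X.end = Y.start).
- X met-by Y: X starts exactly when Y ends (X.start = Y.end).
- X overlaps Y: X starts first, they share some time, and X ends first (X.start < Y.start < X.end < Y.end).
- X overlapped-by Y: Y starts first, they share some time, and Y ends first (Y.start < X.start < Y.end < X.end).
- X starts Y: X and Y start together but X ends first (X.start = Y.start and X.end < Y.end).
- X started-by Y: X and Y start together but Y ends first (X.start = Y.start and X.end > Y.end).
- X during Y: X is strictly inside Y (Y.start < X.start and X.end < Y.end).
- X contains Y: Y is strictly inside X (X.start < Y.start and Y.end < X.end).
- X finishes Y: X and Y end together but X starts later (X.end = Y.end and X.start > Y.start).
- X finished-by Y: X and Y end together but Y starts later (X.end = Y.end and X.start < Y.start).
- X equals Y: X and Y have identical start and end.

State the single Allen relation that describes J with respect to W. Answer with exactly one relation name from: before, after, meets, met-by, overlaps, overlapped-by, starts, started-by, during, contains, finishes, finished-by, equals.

after

J = [October 8, October 21]; W = [October 2, October 4].
Compare endpoints: J.start > W.start, J.start > W.end, J.end > W.start, J.end > W.end.
That pattern is 'after'.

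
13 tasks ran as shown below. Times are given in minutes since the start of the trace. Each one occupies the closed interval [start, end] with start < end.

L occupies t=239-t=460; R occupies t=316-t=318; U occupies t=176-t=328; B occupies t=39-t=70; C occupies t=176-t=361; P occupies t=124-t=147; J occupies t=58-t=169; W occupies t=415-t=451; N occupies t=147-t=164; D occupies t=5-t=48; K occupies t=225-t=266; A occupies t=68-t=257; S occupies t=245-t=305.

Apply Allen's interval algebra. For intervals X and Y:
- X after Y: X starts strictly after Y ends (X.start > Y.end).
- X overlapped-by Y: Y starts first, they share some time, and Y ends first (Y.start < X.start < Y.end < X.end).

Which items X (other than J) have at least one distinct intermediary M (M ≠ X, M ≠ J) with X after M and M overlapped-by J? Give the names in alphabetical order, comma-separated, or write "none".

Target J = [t=58, t=169].
Intermediaries M with M overlapped-by J: A.
Via A — items with X after A: R, W.
Union: R, W.

R, W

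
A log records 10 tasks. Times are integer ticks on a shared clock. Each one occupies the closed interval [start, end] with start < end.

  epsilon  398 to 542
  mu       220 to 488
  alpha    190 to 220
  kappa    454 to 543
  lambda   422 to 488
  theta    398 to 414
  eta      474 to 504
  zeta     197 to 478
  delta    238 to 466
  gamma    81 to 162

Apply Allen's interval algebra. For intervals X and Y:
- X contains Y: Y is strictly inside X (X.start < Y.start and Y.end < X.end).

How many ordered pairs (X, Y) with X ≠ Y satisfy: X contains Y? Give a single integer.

8

Checking all 90 ordered pairs for relation 'contains'; matching pairs in alphabetical order:
(delta, theta): delta contains theta ✓
(epsilon, eta): epsilon contains eta ✓
(epsilon, lambda): epsilon contains lambda ✓
(kappa, eta): kappa contains eta ✓
(mu, delta): mu contains delta ✓
(mu, theta): mu contains theta ✓
(zeta, delta): zeta contains delta ✓
(zeta, theta): zeta contains theta ✓
Count: 8.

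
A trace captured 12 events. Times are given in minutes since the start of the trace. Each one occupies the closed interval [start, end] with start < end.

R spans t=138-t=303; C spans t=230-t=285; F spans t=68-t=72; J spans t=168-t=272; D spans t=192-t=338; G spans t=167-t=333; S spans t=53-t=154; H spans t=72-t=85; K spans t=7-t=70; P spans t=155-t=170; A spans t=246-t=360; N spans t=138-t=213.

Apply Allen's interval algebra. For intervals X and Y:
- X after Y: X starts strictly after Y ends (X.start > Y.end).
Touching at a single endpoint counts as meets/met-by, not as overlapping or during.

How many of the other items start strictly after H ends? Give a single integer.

8

Target H = [t=72, t=85].
A [t=246, t=360] → after → counts.
C [t=230, t=285] → after → counts.
D [t=192, t=338] → after → counts.
F [t=68, t=72] → meets → no.
G [t=167, t=333] → after → counts.
J [t=168, t=272] → after → counts.
K [t=7, t=70] → before → no.
N [t=138, t=213] → after → counts.
P [t=155, t=170] → after → counts.
R [t=138, t=303] → after → counts.
S [t=53, t=154] → contains → no.
Total: 8.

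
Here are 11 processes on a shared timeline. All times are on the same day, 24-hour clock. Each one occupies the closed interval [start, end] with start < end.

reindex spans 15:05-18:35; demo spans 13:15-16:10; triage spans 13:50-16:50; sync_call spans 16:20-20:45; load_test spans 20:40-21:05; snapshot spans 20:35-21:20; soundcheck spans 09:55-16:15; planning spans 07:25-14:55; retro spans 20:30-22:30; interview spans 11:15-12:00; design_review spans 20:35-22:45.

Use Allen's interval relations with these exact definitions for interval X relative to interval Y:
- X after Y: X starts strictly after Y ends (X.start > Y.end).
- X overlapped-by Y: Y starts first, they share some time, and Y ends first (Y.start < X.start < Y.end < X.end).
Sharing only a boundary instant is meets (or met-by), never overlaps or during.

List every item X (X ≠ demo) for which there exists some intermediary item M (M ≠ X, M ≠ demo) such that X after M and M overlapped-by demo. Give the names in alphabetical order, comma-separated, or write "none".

design_review, load_test, retro, snapshot

Target demo = [13:15, 16:10].
Intermediaries M with M overlapped-by demo: reindex, triage.
Via reindex — items with X after reindex: design_review, load_test, retro, snapshot.
Via triage — items with X after triage: design_review, load_test, retro, snapshot.
Union: design_review, load_test, retro, snapshot.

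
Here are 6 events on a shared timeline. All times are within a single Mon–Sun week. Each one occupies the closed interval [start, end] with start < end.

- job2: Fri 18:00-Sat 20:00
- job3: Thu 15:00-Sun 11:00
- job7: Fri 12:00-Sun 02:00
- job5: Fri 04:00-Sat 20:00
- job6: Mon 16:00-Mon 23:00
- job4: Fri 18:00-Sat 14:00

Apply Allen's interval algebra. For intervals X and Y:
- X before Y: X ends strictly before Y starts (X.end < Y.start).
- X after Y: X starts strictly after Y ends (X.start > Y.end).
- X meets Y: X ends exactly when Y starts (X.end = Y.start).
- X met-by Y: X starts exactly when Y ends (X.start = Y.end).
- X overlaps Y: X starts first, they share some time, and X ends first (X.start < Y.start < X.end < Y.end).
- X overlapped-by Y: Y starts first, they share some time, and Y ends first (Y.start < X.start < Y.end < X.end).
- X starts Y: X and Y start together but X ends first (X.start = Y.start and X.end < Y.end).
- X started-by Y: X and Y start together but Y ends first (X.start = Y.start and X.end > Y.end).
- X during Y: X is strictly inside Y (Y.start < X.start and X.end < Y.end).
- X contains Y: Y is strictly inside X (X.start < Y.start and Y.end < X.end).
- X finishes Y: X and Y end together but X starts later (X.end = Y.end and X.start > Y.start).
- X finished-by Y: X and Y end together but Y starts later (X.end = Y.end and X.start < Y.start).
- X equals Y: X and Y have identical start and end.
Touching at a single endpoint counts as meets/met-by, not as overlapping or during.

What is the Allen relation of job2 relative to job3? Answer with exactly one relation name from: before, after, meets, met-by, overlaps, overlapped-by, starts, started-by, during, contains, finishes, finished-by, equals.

job2 = [Fri 18:00, Sat 20:00]; job3 = [Thu 15:00, Sun 11:00].
Compare endpoints: job2.start > job3.start, job2.start < job3.end, job2.end > job3.start, job2.end < job3.end.
That pattern is 'during'.

during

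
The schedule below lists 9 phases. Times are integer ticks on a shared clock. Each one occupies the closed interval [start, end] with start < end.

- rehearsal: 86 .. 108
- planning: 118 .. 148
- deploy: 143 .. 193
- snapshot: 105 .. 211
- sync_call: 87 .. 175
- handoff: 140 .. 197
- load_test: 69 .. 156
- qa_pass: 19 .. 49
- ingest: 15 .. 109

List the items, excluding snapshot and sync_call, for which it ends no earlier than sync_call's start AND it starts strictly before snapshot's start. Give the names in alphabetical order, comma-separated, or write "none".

ingest, load_test, rehearsal

Conditions: its end is no earlier than sync_call's start (X.end >= 87) AND its start is strictly before snapshot's start (X.start < 105).
deploy: end 193 >= 87? ✓; start 143 < 105? ✗ → no.
handoff: end 197 >= 87? ✓; start 140 < 105? ✗ → no.
ingest: end 109 >= 87? ✓; start 15 < 105? ✓ → yes.
load_test: end 156 >= 87? ✓; start 69 < 105? ✓ → yes.
planning: end 148 >= 87? ✓; start 118 < 105? ✗ → no.
qa_pass: end 49 >= 87? ✗; start 19 < 105? ✓ → no.
rehearsal: end 108 >= 87? ✓; start 86 < 105? ✓ → yes.
Result: ingest, load_test, rehearsal.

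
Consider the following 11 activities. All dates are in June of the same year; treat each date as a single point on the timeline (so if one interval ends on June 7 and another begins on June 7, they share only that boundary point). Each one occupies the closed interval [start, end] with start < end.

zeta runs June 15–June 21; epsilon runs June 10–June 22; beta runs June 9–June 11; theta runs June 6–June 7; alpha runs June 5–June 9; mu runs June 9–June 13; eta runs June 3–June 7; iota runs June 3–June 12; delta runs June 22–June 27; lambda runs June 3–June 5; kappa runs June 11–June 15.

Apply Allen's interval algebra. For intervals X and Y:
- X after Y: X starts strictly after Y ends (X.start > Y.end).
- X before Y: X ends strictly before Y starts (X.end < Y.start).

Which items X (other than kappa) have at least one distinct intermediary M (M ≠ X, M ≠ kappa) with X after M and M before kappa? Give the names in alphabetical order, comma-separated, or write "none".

Target kappa = [June 11, June 15].
Intermediaries M with M before kappa: alpha, eta, lambda, theta.
Via alpha — items with X after alpha: delta, epsilon, zeta.
Via eta — items with X after eta: beta, delta, epsilon, mu, zeta.
Via lambda — items with X after lambda: beta, delta, epsilon, mu, theta, zeta.
Via theta — items with X after theta: beta, delta, epsilon, mu, zeta.
Union: beta, delta, epsilon, mu, theta, zeta.

beta, delta, epsilon, mu, theta, zeta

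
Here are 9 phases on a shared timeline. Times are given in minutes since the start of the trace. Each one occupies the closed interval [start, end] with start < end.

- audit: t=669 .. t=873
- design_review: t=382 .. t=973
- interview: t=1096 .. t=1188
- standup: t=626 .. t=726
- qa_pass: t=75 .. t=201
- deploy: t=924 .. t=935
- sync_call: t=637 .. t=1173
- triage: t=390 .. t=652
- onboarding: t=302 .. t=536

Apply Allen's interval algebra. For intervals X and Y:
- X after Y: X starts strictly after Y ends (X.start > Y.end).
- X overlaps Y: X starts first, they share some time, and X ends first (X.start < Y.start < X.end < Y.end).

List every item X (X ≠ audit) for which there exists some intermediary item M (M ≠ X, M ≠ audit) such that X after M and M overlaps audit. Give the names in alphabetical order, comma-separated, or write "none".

deploy, interview

Target audit = [t=669, t=873].
Intermediaries M with M overlaps audit: standup.
Via standup — items with X after standup: deploy, interview.
Union: deploy, interview.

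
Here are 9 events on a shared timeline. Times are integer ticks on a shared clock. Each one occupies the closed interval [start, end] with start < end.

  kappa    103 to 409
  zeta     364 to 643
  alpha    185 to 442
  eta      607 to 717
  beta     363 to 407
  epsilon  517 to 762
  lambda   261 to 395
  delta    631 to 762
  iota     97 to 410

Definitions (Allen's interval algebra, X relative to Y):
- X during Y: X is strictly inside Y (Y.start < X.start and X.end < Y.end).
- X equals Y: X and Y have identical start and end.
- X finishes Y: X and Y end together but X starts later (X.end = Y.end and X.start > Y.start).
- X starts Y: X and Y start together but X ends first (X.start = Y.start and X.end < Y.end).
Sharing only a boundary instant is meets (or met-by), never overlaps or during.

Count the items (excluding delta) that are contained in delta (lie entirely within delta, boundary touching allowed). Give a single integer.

Target delta = [631, 762].
alpha [185, 442] → before → no.
beta [363, 407] → before → no.
epsilon [517, 762] → finished-by → no.
eta [607, 717] → overlaps → no.
iota [97, 410] → before → no.
kappa [103, 409] → before → no.
lambda [261, 395] → before → no.
zeta [364, 643] → overlaps → no.
Total: 0.

0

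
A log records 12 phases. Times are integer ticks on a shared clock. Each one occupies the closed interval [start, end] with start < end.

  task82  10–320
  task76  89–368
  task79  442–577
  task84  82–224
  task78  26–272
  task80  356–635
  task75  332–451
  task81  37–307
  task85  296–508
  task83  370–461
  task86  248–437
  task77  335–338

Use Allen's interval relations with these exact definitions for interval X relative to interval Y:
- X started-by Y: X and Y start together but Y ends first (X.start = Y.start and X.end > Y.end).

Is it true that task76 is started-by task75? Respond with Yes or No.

No

task76 = [89, 368], task75 = [332, 451].
Actual relation of task76 to task75: overlaps.
Asked whether 'started-by' holds → No.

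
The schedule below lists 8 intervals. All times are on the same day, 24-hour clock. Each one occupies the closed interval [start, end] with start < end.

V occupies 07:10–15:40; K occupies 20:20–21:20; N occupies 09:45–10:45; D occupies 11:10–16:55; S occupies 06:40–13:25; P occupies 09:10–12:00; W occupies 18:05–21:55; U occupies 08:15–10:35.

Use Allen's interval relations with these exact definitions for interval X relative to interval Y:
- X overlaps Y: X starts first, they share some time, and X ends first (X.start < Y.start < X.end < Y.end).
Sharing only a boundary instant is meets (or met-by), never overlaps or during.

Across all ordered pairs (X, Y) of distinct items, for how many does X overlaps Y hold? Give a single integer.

Checking all 56 ordered pairs for relation 'overlaps'; matching pairs in alphabetical order:
(P, D): P overlaps D ✓
(S, D): S overlaps D ✓
(S, V): S overlaps V ✓
(U, N): U overlaps N ✓
(U, P): U overlaps P ✓
(V, D): V overlaps D ✓
Count: 6.

6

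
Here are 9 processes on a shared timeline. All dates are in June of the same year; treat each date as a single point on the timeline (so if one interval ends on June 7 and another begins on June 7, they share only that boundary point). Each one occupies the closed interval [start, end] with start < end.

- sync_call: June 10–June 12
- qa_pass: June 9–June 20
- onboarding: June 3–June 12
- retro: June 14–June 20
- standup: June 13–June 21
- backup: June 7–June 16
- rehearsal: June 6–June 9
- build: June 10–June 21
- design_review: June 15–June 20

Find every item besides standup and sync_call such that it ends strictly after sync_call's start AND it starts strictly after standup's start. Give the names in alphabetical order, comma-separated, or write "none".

design_review, retro

Conditions: its end is strictly after sync_call's start (X.end > June 10) AND its start is strictly after standup's start (X.start > June 13).
backup: end June 16 > June 10? ✓; start June 7 > June 13? ✗ → no.
build: end June 21 > June 10? ✓; start June 10 > June 13? ✗ → no.
design_review: end June 20 > June 10? ✓; start June 15 > June 13? ✓ → yes.
onboarding: end June 12 > June 10? ✓; start June 3 > June 13? ✗ → no.
qa_pass: end June 20 > June 10? ✓; start June 9 > June 13? ✗ → no.
rehearsal: end June 9 > June 10? ✗; start June 6 > June 13? ✗ → no.
retro: end June 20 > June 10? ✓; start June 14 > June 13? ✓ → yes.
Result: design_review, retro.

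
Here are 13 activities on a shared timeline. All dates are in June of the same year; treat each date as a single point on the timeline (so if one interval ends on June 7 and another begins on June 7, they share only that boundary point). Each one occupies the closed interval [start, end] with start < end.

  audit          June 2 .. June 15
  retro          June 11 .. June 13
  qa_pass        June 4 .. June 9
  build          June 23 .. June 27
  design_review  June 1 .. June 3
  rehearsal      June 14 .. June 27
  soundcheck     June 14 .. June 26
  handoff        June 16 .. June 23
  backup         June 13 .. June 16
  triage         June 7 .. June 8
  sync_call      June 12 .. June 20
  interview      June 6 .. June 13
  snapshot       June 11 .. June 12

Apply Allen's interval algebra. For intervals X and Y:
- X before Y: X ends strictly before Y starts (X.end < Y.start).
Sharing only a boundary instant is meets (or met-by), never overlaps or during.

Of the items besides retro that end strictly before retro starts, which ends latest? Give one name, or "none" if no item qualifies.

qa_pass

Target retro = [June 11, June 13].
audit [June 2, June 15] → contains → excluded.
backup [June 13, June 16] → met-by → excluded.
build [June 23, June 27] → after → excluded.
design_review [June 1, June 3] → before → candidate.
handoff [June 16, June 23] → after → excluded.
interview [June 6, June 13] → finished-by → excluded.
qa_pass [June 4, June 9] → before → candidate.
rehearsal [June 14, June 27] → after → excluded.
snapshot [June 11, June 12] → starts → excluded.
soundcheck [June 14, June 26] → after → excluded.
sync_call [June 12, June 20] → overlapped-by → excluded.
triage [June 7, June 8] → before → candidate.
Among candidates, latest end is June 9 → qa_pass.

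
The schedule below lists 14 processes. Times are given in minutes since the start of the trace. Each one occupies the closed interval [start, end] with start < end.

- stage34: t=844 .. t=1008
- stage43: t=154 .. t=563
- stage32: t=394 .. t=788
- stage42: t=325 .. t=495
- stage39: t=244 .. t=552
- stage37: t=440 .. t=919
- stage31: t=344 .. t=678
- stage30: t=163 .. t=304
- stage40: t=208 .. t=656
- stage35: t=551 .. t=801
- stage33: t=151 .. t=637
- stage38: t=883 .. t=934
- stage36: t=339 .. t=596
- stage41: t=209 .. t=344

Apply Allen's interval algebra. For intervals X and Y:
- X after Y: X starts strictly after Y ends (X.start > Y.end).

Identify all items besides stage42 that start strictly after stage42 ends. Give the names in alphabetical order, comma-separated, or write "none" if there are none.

Target stage42 = [t=325, t=495].
stage30 [t=163, t=304] → before → no.
stage31 [t=344, t=678] → overlapped-by → no.
stage32 [t=394, t=788] → overlapped-by → no.
stage33 [t=151, t=637] → contains → no.
stage34 [t=844, t=1008] → after → yes.
stage35 [t=551, t=801] → after → yes.
stage36 [t=339, t=596] → overlapped-by → no.
stage37 [t=440, t=919] → overlapped-by → no.
stage38 [t=883, t=934] → after → yes.
stage39 [t=244, t=552] → contains → no.
stage40 [t=208, t=656] → contains → no.
stage41 [t=209, t=344] → overlaps → no.
stage43 [t=154, t=563] → contains → no.
Result: stage34, stage35, stage38.

stage34, stage35, stage38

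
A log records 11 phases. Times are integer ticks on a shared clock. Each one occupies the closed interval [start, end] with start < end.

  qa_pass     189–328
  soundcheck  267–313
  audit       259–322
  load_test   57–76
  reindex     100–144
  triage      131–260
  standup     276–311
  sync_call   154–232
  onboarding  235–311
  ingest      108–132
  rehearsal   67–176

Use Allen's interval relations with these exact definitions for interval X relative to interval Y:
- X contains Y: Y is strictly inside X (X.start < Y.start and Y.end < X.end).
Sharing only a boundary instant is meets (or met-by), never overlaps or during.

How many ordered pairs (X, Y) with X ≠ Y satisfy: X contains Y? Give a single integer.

11

Checking all 110 ordered pairs for relation 'contains'; matching pairs in alphabetical order:
(audit, soundcheck): audit contains soundcheck ✓
(audit, standup): audit contains standup ✓
(qa_pass, audit): qa_pass contains audit ✓
(qa_pass, onboarding): qa_pass contains onboarding ✓
(qa_pass, soundcheck): qa_pass contains soundcheck ✓
(qa_pass, standup): qa_pass contains standup ✓
(rehearsal, ingest): rehearsal contains ingest ✓
(rehearsal, reindex): rehearsal contains reindex ✓
(reindex, ingest): reindex contains ingest ✓
(soundcheck, standup): soundcheck contains standup ✓
(triage, sync_call): triage contains sync_call ✓
Count: 11.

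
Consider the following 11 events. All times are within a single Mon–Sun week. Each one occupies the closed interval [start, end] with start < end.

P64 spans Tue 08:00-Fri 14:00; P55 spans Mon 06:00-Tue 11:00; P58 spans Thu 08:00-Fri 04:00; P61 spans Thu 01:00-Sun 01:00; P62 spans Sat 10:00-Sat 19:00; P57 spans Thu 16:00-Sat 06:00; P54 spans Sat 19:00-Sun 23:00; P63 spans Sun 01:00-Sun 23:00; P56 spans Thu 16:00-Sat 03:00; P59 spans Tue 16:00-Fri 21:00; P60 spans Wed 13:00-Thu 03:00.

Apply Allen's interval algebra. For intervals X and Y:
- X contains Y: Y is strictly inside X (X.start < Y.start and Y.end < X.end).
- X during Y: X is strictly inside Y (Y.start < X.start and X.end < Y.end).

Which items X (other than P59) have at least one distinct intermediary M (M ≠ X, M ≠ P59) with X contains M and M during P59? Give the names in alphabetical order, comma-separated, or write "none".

P61, P64

Target P59 = [Tue 16:00, Fri 21:00].
Intermediaries M with M during P59: P58, P60.
Via P58 — items with X contains P58: P61, P64.
Via P60 — items with X contains P60: P64.
Union: P61, P64.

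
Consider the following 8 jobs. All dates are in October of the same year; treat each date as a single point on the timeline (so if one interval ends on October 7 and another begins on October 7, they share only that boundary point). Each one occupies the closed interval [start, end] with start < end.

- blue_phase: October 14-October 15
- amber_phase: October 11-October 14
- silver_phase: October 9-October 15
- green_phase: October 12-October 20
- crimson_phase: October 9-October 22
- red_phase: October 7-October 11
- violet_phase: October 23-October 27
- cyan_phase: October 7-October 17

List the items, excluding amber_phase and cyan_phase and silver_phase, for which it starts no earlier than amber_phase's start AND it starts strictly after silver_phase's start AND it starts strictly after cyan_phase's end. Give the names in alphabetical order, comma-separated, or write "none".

Conditions: its start is no earlier than amber_phase's start (X.start >= October 11) AND its start is strictly after silver_phase's start (X.start > October 9) AND its start is strictly after cyan_phase's end (X.start > October 17).
blue_phase: start October 14 >= October 11? ✓; start October 14 > October 9? ✓; start October 14 > October 17? ✗ → no.
crimson_phase: start October 9 >= October 11? ✗; start October 9 > October 9? ✗; start October 9 > October 17? ✗ → no.
green_phase: start October 12 >= October 11? ✓; start October 12 > October 9? ✓; start October 12 > October 17? ✗ → no.
red_phase: start October 7 >= October 11? ✗; start October 7 > October 9? ✗; start October 7 > October 17? ✗ → no.
violet_phase: start October 23 >= October 11? ✓; start October 23 > October 9? ✓; start October 23 > October 17? ✓ → yes.
Result: violet_phase.

violet_phase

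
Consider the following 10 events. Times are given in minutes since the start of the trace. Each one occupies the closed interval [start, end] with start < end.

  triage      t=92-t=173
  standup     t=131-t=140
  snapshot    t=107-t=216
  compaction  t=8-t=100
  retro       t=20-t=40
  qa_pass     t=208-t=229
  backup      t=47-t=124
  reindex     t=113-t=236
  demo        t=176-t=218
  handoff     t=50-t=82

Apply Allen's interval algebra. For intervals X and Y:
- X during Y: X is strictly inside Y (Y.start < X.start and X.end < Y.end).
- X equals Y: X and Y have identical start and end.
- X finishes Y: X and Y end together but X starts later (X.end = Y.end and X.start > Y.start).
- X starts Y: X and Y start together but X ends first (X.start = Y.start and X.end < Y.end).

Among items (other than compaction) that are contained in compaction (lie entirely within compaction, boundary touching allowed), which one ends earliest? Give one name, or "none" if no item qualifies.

Target compaction = [t=8, t=100].
backup [t=47, t=124] → overlapped-by → excluded.
demo [t=176, t=218] → after → excluded.
handoff [t=50, t=82] → during → candidate.
qa_pass [t=208, t=229] → after → excluded.
reindex [t=113, t=236] → after → excluded.
retro [t=20, t=40] → during → candidate.
snapshot [t=107, t=216] → after → excluded.
standup [t=131, t=140] → after → excluded.
triage [t=92, t=173] → overlapped-by → excluded.
Among candidates, earliest end is t=40 → retro.

retro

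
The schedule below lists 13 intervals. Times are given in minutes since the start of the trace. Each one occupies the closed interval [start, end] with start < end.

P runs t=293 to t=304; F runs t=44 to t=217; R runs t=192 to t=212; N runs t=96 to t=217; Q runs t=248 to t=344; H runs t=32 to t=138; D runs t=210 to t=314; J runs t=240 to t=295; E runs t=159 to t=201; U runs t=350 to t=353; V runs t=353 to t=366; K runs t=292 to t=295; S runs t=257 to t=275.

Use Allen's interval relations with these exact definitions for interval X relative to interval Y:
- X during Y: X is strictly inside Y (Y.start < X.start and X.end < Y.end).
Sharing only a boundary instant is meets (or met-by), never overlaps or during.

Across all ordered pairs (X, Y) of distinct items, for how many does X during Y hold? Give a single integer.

12

Checking all 156 ordered pairs for relation 'during'; matching pairs in alphabetical order:
(E, F): E during F ✓
(E, N): E during N ✓
(J, D): J during D ✓
(K, D): K during D ✓
(K, Q): K during Q ✓
(P, D): P during D ✓
(P, Q): P during Q ✓
(R, F): R during F ✓
(R, N): R during N ✓
(S, D): S during D ✓
(S, J): S during J ✓
(S, Q): S during Q ✓
Count: 12.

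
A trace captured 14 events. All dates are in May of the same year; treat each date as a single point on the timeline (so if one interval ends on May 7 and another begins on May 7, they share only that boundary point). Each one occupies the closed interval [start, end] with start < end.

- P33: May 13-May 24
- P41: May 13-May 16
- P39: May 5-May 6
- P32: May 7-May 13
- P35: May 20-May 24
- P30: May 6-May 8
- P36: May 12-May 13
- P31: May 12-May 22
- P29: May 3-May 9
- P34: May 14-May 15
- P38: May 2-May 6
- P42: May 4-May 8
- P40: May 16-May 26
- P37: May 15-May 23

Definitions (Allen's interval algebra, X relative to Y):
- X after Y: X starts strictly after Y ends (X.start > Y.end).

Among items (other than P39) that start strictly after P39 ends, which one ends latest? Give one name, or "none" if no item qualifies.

Target P39 = [May 5, May 6].
P29 [May 3, May 9] → contains → excluded.
P30 [May 6, May 8] → met-by → excluded.
P31 [May 12, May 22] → after → candidate.
P32 [May 7, May 13] → after → candidate.
P33 [May 13, May 24] → after → candidate.
P34 [May 14, May 15] → after → candidate.
P35 [May 20, May 24] → after → candidate.
P36 [May 12, May 13] → after → candidate.
P37 [May 15, May 23] → after → candidate.
P38 [May 2, May 6] → finished-by → excluded.
P40 [May 16, May 26] → after → candidate.
P41 [May 13, May 16] → after → candidate.
P42 [May 4, May 8] → contains → excluded.
Among candidates, latest end is May 26 → P40.

P40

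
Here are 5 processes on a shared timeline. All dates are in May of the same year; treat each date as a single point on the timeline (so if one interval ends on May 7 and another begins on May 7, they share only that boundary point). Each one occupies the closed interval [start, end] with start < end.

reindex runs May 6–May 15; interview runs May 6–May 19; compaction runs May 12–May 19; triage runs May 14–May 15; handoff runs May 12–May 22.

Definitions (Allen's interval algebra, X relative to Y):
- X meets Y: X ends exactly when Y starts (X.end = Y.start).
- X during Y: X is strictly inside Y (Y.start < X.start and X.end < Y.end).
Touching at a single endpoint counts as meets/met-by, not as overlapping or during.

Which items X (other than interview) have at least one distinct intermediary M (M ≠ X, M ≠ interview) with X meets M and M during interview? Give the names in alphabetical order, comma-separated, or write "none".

Target interview = [May 6, May 19].
Intermediaries M with M during interview: triage.
Via triage — items with X meets triage: none.
Union: none.

none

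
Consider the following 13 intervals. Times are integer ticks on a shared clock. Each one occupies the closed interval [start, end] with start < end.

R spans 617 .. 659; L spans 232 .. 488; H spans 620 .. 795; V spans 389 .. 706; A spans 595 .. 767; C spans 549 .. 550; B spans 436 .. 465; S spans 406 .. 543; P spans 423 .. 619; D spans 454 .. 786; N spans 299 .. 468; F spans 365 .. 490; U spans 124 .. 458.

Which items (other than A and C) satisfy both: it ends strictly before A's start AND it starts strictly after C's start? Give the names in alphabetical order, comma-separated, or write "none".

none

Conditions: its end is strictly before A's start (X.end < 595) AND its start is strictly after C's start (X.start > 549).
B: end 465 < 595? ✓; start 436 > 549? ✗ → no.
D: end 786 < 595? ✗; start 454 > 549? ✗ → no.
F: end 490 < 595? ✓; start 365 > 549? ✗ → no.
H: end 795 < 595? ✗; start 620 > 549? ✓ → no.
L: end 488 < 595? ✓; start 232 > 549? ✗ → no.
N: end 468 < 595? ✓; start 299 > 549? ✗ → no.
P: end 619 < 595? ✗; start 423 > 549? ✗ → no.
R: end 659 < 595? ✗; start 617 > 549? ✓ → no.
S: end 543 < 595? ✓; start 406 > 549? ✗ → no.
U: end 458 < 595? ✓; start 124 > 549? ✗ → no.
V: end 706 < 595? ✗; start 389 > 549? ✗ → no.
Result: none.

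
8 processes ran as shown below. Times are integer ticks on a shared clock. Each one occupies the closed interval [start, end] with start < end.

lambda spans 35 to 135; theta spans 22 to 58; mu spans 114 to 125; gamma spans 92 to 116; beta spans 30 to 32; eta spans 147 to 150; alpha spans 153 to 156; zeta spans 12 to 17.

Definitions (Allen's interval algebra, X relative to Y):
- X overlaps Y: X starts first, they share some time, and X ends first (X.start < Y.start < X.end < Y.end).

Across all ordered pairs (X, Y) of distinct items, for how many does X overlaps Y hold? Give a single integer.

2

Checking all 56 ordered pairs for relation 'overlaps'; matching pairs in alphabetical order:
(gamma, mu): gamma overlaps mu ✓
(theta, lambda): theta overlaps lambda ✓
Count: 2.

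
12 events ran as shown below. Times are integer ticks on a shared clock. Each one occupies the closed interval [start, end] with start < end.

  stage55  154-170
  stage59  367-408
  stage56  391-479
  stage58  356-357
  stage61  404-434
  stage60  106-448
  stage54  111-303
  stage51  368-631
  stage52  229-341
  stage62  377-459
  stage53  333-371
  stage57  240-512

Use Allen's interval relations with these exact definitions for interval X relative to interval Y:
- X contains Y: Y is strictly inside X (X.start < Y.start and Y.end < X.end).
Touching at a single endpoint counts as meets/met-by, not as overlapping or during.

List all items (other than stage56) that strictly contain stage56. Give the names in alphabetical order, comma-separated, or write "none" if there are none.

Target stage56 = [391, 479].
stage51 [368, 631] → contains → yes.
stage52 [229, 341] → before → no.
stage53 [333, 371] → before → no.
stage54 [111, 303] → before → no.
stage55 [154, 170] → before → no.
stage57 [240, 512] → contains → yes.
stage58 [356, 357] → before → no.
stage59 [367, 408] → overlaps → no.
stage60 [106, 448] → overlaps → no.
stage61 [404, 434] → during → no.
stage62 [377, 459] → overlaps → no.
Result: stage51, stage57.

stage51, stage57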